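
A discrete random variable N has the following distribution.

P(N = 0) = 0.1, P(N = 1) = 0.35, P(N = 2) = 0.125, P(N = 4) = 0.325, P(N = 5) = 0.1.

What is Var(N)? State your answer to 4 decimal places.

2.7900

E[N] = (0)(0.1) + (1)(0.35) + (2)(0.125) + (4)(0.325) + (5)(0.1) = 2.4
E[N²] = (0)²(0.1) + (1)²(0.35) + (2)²(0.125) + (4)²(0.325) + (5)²(0.1) = 8.55
Var(N) = E[N²] − (E[N])² = 8.55 − (2.4)² = 2.79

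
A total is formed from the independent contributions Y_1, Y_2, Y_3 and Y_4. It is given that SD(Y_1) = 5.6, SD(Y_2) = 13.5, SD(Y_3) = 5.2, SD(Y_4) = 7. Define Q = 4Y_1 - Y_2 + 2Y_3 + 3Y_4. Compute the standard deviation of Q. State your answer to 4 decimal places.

35.1165

var(Y_1) = 31.36, var(Y_2) = 182.25, var(Y_3) = 27.04, var(Y_4) = 49
By independence, var(Q) = (4)²var(Y_1) + (-1)²var(Y_2) + (2)²var(Y_3) + (3)²var(Y_4)
= (4)²·31.36 + (-1)²·182.25 + (2)²·27.04 + (3)²·49 = 1233.17
SD(Q) = √1233.17 ≈ 35.1165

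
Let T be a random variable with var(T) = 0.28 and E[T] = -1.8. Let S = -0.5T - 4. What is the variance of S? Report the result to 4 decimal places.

0.0700

var(-0.5T - 4) = (-0.5)²·var(T) = 0.25·0.28 = 0.07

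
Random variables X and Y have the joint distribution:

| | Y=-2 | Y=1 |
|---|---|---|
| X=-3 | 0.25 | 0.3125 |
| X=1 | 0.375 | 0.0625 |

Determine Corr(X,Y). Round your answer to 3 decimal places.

-0.423

E[X] = -1.25,  E[Y] = -0.875
E[XY] = -0.125
cov(X,Y) = E[XY] − E[X]E[Y] = -0.125 − (-1.25)(-0.875) = -1.21875
Var(X) = 3.9375,  Var(Y) = 2.109375
ρ = -1.21875 / √(3.9375·2.109375) ≈ -0.423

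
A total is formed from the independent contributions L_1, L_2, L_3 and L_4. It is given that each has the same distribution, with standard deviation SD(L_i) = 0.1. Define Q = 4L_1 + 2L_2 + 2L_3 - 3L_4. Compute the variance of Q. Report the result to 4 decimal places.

V(L_i) = (0.1)² = 0.01
By independence, V(Q) = (4)²V(L_1) + (2)²V(L_2) + (2)²V(L_3) + (-3)²V(L_4)
= (4)²·0.01 + (2)²·0.01 + (2)²·0.01 + (-3)²·0.01 = 0.33

0.3300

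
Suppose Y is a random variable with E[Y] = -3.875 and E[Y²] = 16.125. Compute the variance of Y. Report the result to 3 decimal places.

1.109

var(Y) = 16.125 − (-3.875)² = 1.109375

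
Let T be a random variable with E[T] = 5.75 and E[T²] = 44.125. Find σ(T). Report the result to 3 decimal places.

3.326

Var(T) = 44.125 − (5.75)² = 11.0625
σ(T) = √11.0625 ≈ 3.326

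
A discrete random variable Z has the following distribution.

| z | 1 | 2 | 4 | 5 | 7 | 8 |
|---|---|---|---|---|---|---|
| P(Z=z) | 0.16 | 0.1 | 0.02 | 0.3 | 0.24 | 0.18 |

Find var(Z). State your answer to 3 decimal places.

E[Z] = (1)(0.16) + (2)(0.1) + (4)(0.02) + (5)(0.3) + (7)(0.24) + (8)(0.18) = 5.06
E[Z²] = (1)²(0.16) + (2)²(0.1) + (4)²(0.02) + (5)²(0.3) + (7)²(0.24) + (8)²(0.18) = 31.66
var(Z) = E[Z²] − (E[Z])² = 31.66 − (5.06)² = 6.0564

6.056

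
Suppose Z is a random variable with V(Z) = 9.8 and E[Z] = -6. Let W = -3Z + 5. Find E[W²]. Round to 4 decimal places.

617.2000

E[-3Z + 5] = -3·-6 + 5 = 23
V(-3Z + 5) = (-3)²·9.8 = 88.2
E[W²] = V(W) + (E[W])² = 88.2 + (23)² = 617.2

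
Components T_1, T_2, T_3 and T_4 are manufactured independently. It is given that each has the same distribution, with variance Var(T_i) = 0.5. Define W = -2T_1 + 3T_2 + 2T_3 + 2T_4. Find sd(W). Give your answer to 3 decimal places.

3.240

By independence, Var(W) = (-2)²Var(T_1) + (3)²Var(T_2) + (2)²Var(T_3) + (2)²Var(T_4)
= (-2)²·0.5 + (3)²·0.5 + (2)²·0.5 + (2)²·0.5 = 10.5
sd(W) = √10.5 ≈ 3.240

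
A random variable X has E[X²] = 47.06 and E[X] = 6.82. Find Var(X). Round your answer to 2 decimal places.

0.55

Var(X) = 47.06 − (6.82)² = 0.5476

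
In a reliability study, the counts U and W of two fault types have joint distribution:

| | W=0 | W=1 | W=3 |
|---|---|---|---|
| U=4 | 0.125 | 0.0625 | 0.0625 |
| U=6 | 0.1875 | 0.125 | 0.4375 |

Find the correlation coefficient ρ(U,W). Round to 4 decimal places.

0.2926

E[U] = 5.5,  E[W] = 1.6875
E[UW] = 9.625
Cov(U,W) = E[UW] − E[U]E[W] = 9.625 − (5.5)(1.6875) = 0.34375
var(U) = 0.75,  var(W) = 1.83984375
ρ = 0.34375 / √(0.75·1.83984375) ≈ 0.2926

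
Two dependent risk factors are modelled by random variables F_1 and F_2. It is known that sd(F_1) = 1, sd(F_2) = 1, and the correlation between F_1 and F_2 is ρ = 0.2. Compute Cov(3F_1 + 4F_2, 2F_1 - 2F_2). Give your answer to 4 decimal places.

-1.6000

Var(F_1) = (1)² = 1;  Var(F_2) = (1)² = 1
Cov(F_1,F_2) = ρ·sd(F_1)·sd(F_2) = 0.2·1·1 = 0.2
Cov(3F_1 + 4F_2, 2F_1 - 2F_2) = (3)(2)Var(F_1) + (4)(-2)Var(F_2) + [(3)(-2) + (4)(2)]Cov(F_1,F_2)
= 6·1 + -8·1 + 2·0.2 = -1.6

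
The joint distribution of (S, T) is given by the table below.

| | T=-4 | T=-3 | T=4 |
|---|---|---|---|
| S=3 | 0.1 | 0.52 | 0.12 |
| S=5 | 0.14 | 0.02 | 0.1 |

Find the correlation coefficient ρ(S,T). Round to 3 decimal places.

0.166

E[S] = 3.52,  E[T] = -1.7
E[ST] = -5.54
Cov(S,T) = E[ST] − E[S]E[T] = -5.54 − (3.52)(-1.7) = 0.444
V(S) = 0.7696,  V(T) = 9.33
ρ = 0.444 / √(0.7696·9.33) ≈ 0.166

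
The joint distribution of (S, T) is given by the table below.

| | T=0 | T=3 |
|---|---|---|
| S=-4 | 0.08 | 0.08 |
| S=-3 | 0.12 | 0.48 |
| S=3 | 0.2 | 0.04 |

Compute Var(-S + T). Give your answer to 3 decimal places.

E[S] = -1.72,  E[T] = 1.8,  E[ST] = -4.92
Var(S) = 10.12 − (-1.72)² = 7.1616;  Var(T) = 5.4 − (1.8)² = 2.16
cov(S,T) = -4.92 − (-1.72)(1.8) = -1.824
Var(-S + T) = (-1)²·7.1616 + (1)²·2.16 + 2·(-1)·(1)·-1.824 = 12.9696

12.970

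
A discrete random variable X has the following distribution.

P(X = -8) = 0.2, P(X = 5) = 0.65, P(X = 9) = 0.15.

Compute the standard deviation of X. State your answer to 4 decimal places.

5.6745

E[X] = (-8)(0.2) + (5)(0.65) + (9)(0.15) = 3
E[X²] = (-8)²(0.2) + (5)²(0.65) + (9)²(0.15) = 41.2
Var(X) = E[X²] − (E[X])² = 41.2 − (3)² = 32.2
sd(X) = √32.2 ≈ 5.6745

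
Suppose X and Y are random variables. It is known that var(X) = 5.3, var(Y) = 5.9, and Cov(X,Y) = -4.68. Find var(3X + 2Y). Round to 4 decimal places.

15.1400

var(3X + 2Y) = (3)²·var(X) + (2)²·var(Y) + 2·(3)·(2)·Cov(X,Y)
= 9·5.3 + 4·5.9 + 12·-4.68 = 15.14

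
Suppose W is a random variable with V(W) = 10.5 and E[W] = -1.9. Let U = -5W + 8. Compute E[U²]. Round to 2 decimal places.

E[-5W + 8] = -5·-1.9 + 8 = 17.5
V(-5W + 8) = (-5)²·10.5 = 262.5
E[U²] = V(U) + (E[U])² = 262.5 + (17.5)² = 568.75

568.75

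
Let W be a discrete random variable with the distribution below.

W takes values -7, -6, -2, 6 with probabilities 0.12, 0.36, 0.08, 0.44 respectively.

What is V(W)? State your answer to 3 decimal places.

E[W] = (-7)(0.12) + (-6)(0.36) + (-2)(0.08) + (6)(0.44) = -0.52
E[W²] = (-7)²(0.12) + (-6)²(0.36) + (-2)²(0.08) + (6)²(0.44) = 35
V(W) = E[W²] − (E[W])² = 35 − (-0.52)² = 34.7296

34.730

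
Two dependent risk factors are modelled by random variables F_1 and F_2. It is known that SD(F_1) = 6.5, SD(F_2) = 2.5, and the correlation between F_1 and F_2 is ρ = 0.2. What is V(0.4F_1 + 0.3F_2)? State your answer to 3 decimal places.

8.103

V(F_1) = (6.5)² = 42.25;  V(F_2) = (2.5)² = 6.25
Cov(F_1,F_2) = ρ·SD(F_1)·SD(F_2) = 0.2·6.5·2.5 = 3.25
V(0.4F_1 + 0.3F_2) = (0.4)²·V(F_1) + (0.3)²·V(F_2) + 2·(0.4)·(0.3)·Cov(F_1,F_2)
= 0.16·42.25 + 0.09·6.25 + 0.24·3.25 = 8.1025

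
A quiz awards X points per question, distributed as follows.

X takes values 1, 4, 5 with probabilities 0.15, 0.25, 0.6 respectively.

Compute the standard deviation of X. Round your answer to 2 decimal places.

1.39

E[X] = (1)(0.15) + (4)(0.25) + (5)(0.6) = 4.15
E[X²] = (1)²(0.15) + (4)²(0.25) + (5)²(0.6) = 19.15
var(X) = E[X²] − (E[X])² = 19.15 − (4.15)² = 1.9275
SD(X) = √1.9275 ≈ 1.39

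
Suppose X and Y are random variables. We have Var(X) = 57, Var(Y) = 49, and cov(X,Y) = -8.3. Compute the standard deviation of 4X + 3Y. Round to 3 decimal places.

33.968

Var(4X + 3Y) = (4)²·Var(X) + (3)²·Var(Y) + 2·(4)·(3)·cov(X,Y)
= 16·57 + 9·49 + 24·-8.3 = 1153.8
SD(4X + 3Y) = √1153.8 ≈ 33.968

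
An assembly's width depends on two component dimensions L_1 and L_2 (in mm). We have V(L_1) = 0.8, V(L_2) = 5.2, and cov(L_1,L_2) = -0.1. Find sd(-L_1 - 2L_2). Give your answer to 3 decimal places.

V(-L_1 - 2L_2) = (-1)²·V(L_1) + (-2)²·V(L_2) + 2·(-1)·(-2)·cov(L_1,L_2)
= 1·0.8 + 4·5.2 + 4·-0.1 = 21.2
sd(-L_1 - 2L_2) = √21.2 ≈ 4.604

4.604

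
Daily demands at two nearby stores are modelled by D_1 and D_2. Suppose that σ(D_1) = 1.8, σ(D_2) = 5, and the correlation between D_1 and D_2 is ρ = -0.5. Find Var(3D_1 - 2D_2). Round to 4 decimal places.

Var(D_1) = (1.8)² = 3.24;  Var(D_2) = (5)² = 25
cov(D_1,D_2) = ρ·σ(D_1)·σ(D_2) = -0.5·1.8·5 = -4.5
Var(3D_1 - 2D_2) = (3)²·Var(D_1) + (-2)²·Var(D_2) + 2·(3)·(-2)·cov(D_1,D_2)
= 9·3.24 + 4·25 + -12·-4.5 = 183.16

183.1600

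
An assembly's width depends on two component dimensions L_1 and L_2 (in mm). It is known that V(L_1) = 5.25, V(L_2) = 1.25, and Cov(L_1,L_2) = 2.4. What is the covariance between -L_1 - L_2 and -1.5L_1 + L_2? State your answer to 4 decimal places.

Cov(-L_1 - L_2, -1.5L_1 + L_2) = (-1)(-1.5)V(L_1) + (-1)(1)V(L_2) + [(-1)(1) + (-1)(-1.5)]Cov(L_1,L_2)
= 1.5·5.25 + -1·1.25 + 0.5·2.4 = 7.825

7.8250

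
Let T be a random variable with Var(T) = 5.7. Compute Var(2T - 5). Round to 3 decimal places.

Var(2T - 5) = (2)²·Var(T) = 4·5.7 = 22.8

22.800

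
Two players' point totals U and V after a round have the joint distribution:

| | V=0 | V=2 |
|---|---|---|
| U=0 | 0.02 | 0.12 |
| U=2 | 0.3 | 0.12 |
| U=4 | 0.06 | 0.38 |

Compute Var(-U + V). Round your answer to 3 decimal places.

2.310

E[U] = 2.6,  E[V] = 1.24,  E[UV] = 3.52
Var(U) = 8.72 − (2.6)² = 1.96;  Var(V) = 2.48 − (1.24)² = 0.9424
Cov(U,V) = 3.52 − (2.6)(1.24) = 0.296
Var(-U + V) = (-1)²·1.96 + (1)²·0.9424 + 2·(-1)·(1)·0.296 = 2.3104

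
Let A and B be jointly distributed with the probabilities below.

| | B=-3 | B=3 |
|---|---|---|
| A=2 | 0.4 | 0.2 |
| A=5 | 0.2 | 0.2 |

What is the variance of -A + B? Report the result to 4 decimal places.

9.3600

E[A] = 3.2,  E[B] = -0.6,  E[AB] = -1.2
var(A) = 12.4 − (3.2)² = 2.16;  var(B) = 9 − (-0.6)² = 8.64
Cov(A,B) = -1.2 − (3.2)(-0.6) = 0.72
var(-A + B) = (-1)²·2.16 + (1)²·8.64 + 2·(-1)·(1)·0.72 = 9.36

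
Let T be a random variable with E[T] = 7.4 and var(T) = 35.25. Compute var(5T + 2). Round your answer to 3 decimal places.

var(5T + 2) = (5)²·var(T) = 25·35.25 = 881.25

881.250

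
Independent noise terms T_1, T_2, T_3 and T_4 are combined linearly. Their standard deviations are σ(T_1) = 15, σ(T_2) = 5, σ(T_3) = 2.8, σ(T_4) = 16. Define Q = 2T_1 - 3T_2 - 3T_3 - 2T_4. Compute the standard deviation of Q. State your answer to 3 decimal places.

var(T_1) = 225, var(T_2) = 25, var(T_3) = 7.84, var(T_4) = 256
By independence, var(Q) = (2)²var(T_1) + (-3)²var(T_2) + (-3)²var(T_3) + (-2)²var(T_4)
= (2)²·225 + (-3)²·25 + (-3)²·7.84 + (-2)²·256 = 2219.56
σ(Q) = √2219.56 ≈ 47.112

47.112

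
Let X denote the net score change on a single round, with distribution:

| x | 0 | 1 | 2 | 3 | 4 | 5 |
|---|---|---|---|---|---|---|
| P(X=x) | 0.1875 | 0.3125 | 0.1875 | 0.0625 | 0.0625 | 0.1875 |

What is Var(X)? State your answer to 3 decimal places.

E[X] = (0)(0.1875) + (1)(0.3125) + (2)(0.1875) + (3)(0.0625) + (4)(0.0625) + (5)(0.1875) = 2.0625
E[X²] = (0)²(0.1875) + (1)²(0.3125) + (2)²(0.1875) + (3)²(0.0625) + (4)²(0.0625) + (5)²(0.1875) = 7.3125
Var(X) = E[X²] − (E[X])² = 7.3125 − (2.0625)² = 3.05859375

3.059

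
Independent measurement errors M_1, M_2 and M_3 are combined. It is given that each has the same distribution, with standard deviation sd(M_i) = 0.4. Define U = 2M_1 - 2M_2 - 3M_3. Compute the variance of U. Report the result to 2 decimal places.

2.72

var(M_i) = (0.4)² = 0.16
By independence, var(U) = (2)²var(M_1) + (-2)²var(M_2) + (-3)²var(M_3)
= (2)²·0.16 + (-2)²·0.16 + (-3)²·0.16 = 2.72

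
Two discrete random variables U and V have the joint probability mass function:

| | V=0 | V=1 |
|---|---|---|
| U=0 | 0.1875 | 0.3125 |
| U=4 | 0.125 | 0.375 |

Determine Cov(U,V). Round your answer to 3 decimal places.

E[U] = 2,  E[V] = 0.6875
E[UV] = 1.5
Cov(U,V) = E[UV] − E[U]E[V] = 1.5 − (2)(0.6875) = 0.125

0.125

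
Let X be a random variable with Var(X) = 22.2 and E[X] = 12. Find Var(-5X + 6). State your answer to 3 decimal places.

Var(-5X + 6) = (-5)²·Var(X) = 25·22.2 = 555

555.000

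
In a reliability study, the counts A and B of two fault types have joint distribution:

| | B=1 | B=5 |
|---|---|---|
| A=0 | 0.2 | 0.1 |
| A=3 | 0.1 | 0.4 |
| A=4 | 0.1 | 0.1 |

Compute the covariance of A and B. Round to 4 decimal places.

0.8800

E[A] = 2.3,  E[B] = 3.4
E[AB] = 8.7
cov(A,B) = E[AB] − E[A]E[B] = 8.7 − (2.3)(3.4) = 0.88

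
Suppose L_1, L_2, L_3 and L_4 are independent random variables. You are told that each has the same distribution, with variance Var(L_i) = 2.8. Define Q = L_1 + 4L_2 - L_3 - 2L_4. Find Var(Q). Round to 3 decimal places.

61.600

By independence, Var(Q) = (1)²Var(L_1) + (4)²Var(L_2) + (-1)²Var(L_3) + (-2)²Var(L_4)
= (1)²·2.8 + (4)²·2.8 + (-1)²·2.8 + (-2)²·2.8 = 61.6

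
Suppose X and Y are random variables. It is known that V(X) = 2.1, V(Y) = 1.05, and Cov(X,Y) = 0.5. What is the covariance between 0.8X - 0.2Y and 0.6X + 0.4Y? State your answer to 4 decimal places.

Cov(0.8X - 0.2Y, 0.6X + 0.4Y) = (0.8)(0.6)V(X) + (-0.2)(0.4)V(Y) + [(0.8)(0.4) + (-0.2)(0.6)]Cov(X,Y)
= 0.48·2.1 + -0.08·1.05 + 0.2·0.5 = 1.024

1.0240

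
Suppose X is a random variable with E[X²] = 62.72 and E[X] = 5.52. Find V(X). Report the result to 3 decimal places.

32.250

V(X) = 62.72 − (5.52)² = 32.2496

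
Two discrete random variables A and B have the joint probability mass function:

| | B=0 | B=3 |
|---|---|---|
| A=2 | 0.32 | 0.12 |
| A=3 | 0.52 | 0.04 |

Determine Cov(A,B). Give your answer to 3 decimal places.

E[A] = 2.56,  E[B] = 0.48
E[AB] = 1.08
Cov(A,B) = E[AB] − E[A]E[B] = 1.08 − (2.56)(0.48) = -0.1488

-0.149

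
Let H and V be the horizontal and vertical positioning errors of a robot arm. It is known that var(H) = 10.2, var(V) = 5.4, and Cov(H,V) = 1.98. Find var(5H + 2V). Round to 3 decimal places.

316.200

var(5H + 2V) = (5)²·var(H) + (2)²·var(V) + 2·(5)·(2)·Cov(H,V)
= 25·10.2 + 4·5.4 + 20·1.98 = 316.2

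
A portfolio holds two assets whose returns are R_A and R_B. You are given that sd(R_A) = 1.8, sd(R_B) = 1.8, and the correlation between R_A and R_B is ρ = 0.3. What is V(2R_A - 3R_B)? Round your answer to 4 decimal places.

30.4560

V(R_A) = (1.8)² = 3.24;  V(R_B) = (1.8)² = 3.24
cov(R_A,R_B) = ρ·sd(R_A)·sd(R_B) = 0.3·1.8·1.8 = 0.972
V(2R_A - 3R_B) = (2)²·V(R_A) + (-3)²·V(R_B) + 2·(2)·(-3)·cov(R_A,R_B)
= 4·3.24 + 9·3.24 + -12·0.972 = 30.456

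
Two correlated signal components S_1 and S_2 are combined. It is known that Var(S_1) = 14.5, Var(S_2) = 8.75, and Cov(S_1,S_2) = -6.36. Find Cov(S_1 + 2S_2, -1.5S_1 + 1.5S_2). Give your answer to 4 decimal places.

Cov(S_1 + 2S_2, -1.5S_1 + 1.5S_2) = (1)(-1.5)Var(S_1) + (2)(1.5)Var(S_2) + [(1)(1.5) + (2)(-1.5)]Cov(S_1,S_2)
= -1.5·14.5 + 3·8.75 + -1.5·-6.36 = 14.04

14.0400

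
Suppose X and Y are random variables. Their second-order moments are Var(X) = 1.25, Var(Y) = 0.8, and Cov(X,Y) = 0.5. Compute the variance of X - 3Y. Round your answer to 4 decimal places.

5.4500

Var(X - 3Y) = (1)²·Var(X) + (-3)²·Var(Y) + 2·(1)·(-3)·Cov(X,Y)
= 1·1.25 + 9·0.8 + -6·0.5 = 5.45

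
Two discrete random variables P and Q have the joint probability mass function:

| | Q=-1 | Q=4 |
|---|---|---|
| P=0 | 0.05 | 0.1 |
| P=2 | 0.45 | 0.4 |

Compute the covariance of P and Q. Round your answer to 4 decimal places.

-0.2500

E[P] = 1.7,  E[Q] = 1.5
E[PQ] = 2.3
Cov(P,Q) = E[PQ] − E[P]E[Q] = 2.3 − (1.7)(1.5) = -0.25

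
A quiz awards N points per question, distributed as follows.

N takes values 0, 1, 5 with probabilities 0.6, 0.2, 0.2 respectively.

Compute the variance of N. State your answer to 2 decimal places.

E[N] = (0)(0.6) + (1)(0.2) + (5)(0.2) = 1.2
E[N²] = (0)²(0.6) + (1)²(0.2) + (5)²(0.2) = 5.2
Var(N) = E[N²] − (E[N])² = 5.2 − (1.2)² = 3.76

3.76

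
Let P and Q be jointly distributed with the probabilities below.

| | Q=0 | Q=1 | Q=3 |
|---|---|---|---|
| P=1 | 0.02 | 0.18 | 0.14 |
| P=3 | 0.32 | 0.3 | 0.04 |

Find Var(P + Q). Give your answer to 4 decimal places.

E[P] = 2.32,  E[Q] = 1.02,  E[PQ] = 1.86
Var(P) = 6.28 − (2.32)² = 0.8976;  Var(Q) = 2.1 − (1.02)² = 1.0596
cov(P,Q) = 1.86 − (2.32)(1.02) = -0.5064
Var(P + Q) = (1)²·0.8976 + (1)²·1.0596 + 2·(1)·(1)·-0.5064 = 0.9444

0.9444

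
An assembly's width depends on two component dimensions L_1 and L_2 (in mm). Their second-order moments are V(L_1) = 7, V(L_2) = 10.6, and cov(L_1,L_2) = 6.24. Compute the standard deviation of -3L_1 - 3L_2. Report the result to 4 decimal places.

V(-3L_1 - 3L_2) = (-3)²·V(L_1) + (-3)²·V(L_2) + 2·(-3)·(-3)·cov(L_1,L_2)
= 9·7 + 9·10.6 + 18·6.24 = 270.72
sd(-3L_1 - 3L_2) = √270.72 ≈ 16.4536

16.4536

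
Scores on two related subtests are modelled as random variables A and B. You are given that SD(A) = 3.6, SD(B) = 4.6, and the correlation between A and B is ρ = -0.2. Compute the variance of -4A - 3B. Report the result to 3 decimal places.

Var(A) = (3.6)² = 12.96;  Var(B) = (4.6)² = 21.16
cov(A,B) = ρ·SD(A)·SD(B) = -0.2·3.6·4.6 = -3.312
Var(-4A - 3B) = (-4)²·Var(A) + (-3)²·Var(B) + 2·(-4)·(-3)·cov(A,B)
= 16·12.96 + 9·21.16 + 24·-3.312 = 318.312

318.312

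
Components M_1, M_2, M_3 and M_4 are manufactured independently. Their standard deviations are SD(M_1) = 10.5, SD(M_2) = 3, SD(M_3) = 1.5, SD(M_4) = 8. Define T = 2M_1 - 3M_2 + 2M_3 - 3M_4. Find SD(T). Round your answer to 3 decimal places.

33.272

var(M_1) = 110.25, var(M_2) = 9, var(M_3) = 2.25, var(M_4) = 64
By independence, var(T) = (2)²var(M_1) + (-3)²var(M_2) + (2)²var(M_3) + (-3)²var(M_4)
= (2)²·110.25 + (-3)²·9 + (2)²·2.25 + (-3)²·64 = 1107
SD(T) = √1107 ≈ 33.272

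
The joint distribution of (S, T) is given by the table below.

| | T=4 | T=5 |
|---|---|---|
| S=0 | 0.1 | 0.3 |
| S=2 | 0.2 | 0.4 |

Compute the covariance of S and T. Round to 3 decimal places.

E[S] = 1.2,  E[T] = 4.7
E[ST] = 5.6
Cov(S,T) = E[ST] − E[S]E[T] = 5.6 − (1.2)(4.7) = -0.04

-0.040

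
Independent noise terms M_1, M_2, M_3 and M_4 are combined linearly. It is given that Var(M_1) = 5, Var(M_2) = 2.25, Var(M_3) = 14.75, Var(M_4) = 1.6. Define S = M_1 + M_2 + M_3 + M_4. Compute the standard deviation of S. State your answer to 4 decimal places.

4.8580

By independence, Var(S) = (1)²Var(M_1) + (1)²Var(M_2) + (1)²Var(M_3) + (1)²Var(M_4)
= (1)²·5 + (1)²·2.25 + (1)²·14.75 + (1)²·1.6 = 23.6
SD(S) = √23.6 ≈ 4.8580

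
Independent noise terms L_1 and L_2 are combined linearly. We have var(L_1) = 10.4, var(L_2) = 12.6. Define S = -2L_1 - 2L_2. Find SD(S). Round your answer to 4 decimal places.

By independence, var(S) = (-2)²var(L_1) + (-2)²var(L_2)
= (-2)²·10.4 + (-2)²·12.6 = 92
SD(S) = √92 ≈ 9.5917

9.5917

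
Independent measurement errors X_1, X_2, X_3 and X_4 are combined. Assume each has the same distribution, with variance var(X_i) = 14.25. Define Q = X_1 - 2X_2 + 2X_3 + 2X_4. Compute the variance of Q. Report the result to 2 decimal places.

185.25

By independence, var(Q) = (1)²var(X_1) + (-2)²var(X_2) + (2)²var(X_3) + (2)²var(X_4)
= (1)²·14.25 + (-2)²·14.25 + (2)²·14.25 + (2)²·14.25 = 185.25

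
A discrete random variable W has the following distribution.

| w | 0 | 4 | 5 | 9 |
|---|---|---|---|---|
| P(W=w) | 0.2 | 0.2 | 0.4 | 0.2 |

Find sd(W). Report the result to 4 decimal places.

2.8705

E[W] = (0)(0.2) + (4)(0.2) + (5)(0.4) + (9)(0.2) = 4.6
E[W²] = (0)²(0.2) + (4)²(0.2) + (5)²(0.4) + (9)²(0.2) = 29.4
V(W) = E[W²] − (E[W])² = 29.4 − (4.6)² = 8.24
sd(W) = √8.24 ≈ 2.8705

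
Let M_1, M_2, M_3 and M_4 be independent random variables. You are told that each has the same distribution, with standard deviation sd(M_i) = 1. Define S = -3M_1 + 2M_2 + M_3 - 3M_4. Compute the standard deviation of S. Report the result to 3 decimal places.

4.796

Var(M_i) = (1)² = 1
By independence, Var(S) = (-3)²Var(M_1) + (2)²Var(M_2) + (1)²Var(M_3) + (-3)²Var(M_4)
= (-3)²·1 + (2)²·1 + (1)²·1 + (-3)²·1 = 23
sd(S) = √23 ≈ 4.796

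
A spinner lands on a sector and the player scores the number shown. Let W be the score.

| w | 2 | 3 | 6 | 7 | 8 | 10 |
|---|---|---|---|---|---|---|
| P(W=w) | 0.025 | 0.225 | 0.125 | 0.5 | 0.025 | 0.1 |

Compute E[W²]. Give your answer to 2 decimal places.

42.73

E[W²] = (2)²(0.025) + (3)²(0.225) + (6)²(0.125) + (7)²(0.5) + (8)²(0.025) + (10)²(0.1) = 42.725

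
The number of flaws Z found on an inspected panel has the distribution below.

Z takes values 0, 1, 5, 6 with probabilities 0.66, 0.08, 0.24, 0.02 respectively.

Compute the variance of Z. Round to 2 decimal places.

4.84

E[Z] = (0)(0.66) + (1)(0.08) + (5)(0.24) + (6)(0.02) = 1.4
E[Z²] = (0)²(0.66) + (1)²(0.08) + (5)²(0.24) + (6)²(0.02) = 6.8
Var(Z) = E[Z²] − (E[Z])² = 6.8 − (1.4)² = 4.84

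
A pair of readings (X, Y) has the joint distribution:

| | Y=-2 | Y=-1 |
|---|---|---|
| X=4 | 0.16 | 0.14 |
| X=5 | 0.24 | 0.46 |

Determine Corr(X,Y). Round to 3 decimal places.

0.178

E[X] = 4.7,  E[Y] = -1.4
E[XY] = -6.54
Cov(X,Y) = E[XY] − E[X]E[Y] = -6.54 − (4.7)(-1.4) = 0.04
Var(X) = 0.21,  Var(Y) = 0.24
ρ = 0.04 / √(0.21·0.24) ≈ 0.178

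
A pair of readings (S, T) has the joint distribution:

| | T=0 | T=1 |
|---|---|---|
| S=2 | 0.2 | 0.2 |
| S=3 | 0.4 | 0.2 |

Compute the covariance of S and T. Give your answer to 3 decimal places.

E[S] = 2.6,  E[T] = 0.4
E[ST] = 1
cov(S,T) = E[ST] − E[S]E[T] = 1 − (2.6)(0.4) = -0.04

-0.040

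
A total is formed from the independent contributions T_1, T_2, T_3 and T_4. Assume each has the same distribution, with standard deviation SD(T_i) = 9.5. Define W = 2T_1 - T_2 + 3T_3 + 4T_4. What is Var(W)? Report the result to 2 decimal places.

2707.50

Var(T_i) = (9.5)² = 90.25
By independence, Var(W) = (2)²Var(T_1) + (-1)²Var(T_2) + (3)²Var(T_3) + (4)²Var(T_4)
= (2)²·90.25 + (-1)²·90.25 + (3)²·90.25 + (4)²·90.25 = 2707.5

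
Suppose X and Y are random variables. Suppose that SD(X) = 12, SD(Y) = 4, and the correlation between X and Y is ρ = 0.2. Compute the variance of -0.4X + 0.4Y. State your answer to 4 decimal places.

Var(X) = (12)² = 144;  Var(Y) = (4)² = 16
cov(X,Y) = ρ·SD(X)·SD(Y) = 0.2·12·4 = 9.6
Var(-0.4X + 0.4Y) = (-0.4)²·Var(X) + (0.4)²·Var(Y) + 2·(-0.4)·(0.4)·cov(X,Y)
= 0.16·144 + 0.16·16 + -0.32·9.6 = 22.528

22.5280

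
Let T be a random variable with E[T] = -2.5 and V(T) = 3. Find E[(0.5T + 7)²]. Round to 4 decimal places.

33.8125

E[0.5T + 7] = 0.5·-2.5 + 7 = 5.75
V(0.5T + 7) = (0.5)²·3 = 0.75
E[(0.5T + 7)²] = V((0.5T + 7)) + (E[(0.5T + 7)])² = 0.75 + (5.75)² = 33.8125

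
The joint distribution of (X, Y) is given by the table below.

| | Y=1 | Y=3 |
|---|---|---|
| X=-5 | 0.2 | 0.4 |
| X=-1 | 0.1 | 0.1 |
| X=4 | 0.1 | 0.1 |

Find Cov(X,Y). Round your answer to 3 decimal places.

E[X] = -2.4,  E[Y] = 2.2
E[XY] = -5.8
Cov(X,Y) = E[XY] − E[X]E[Y] = -5.8 − (-2.4)(2.2) = -0.52

-0.520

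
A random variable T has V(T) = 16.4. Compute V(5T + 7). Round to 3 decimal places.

V(5T + 7) = (5)²·V(T) = 25·16.4 = 410

410.000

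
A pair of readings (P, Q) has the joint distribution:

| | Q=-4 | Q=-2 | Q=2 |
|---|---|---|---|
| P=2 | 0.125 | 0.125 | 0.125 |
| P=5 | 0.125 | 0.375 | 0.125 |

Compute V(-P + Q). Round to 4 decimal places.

E[P] = 3.875,  E[Q] = -1.5,  E[PQ] = -6
V(P) = 17.125 − (3.875)² = 2.109375;  V(Q) = 7 − (-1.5)² = 4.75
Cov(P,Q) = -6 − (3.875)(-1.5) = -0.1875
V(-P + Q) = (-1)²·2.109375 + (1)²·4.75 + 2·(-1)·(1)·-0.1875 = 7.234375

7.2344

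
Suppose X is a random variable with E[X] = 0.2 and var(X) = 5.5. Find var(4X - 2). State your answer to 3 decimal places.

var(4X - 2) = (4)²·var(X) = 16·5.5 = 88

88.000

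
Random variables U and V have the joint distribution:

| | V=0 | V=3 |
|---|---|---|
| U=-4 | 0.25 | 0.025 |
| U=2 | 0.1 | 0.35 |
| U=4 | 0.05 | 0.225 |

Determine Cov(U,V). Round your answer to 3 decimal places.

2.880

E[U] = 0.9,  E[V] = 1.8
E[UV] = 4.5
Cov(U,V) = E[UV] − E[U]E[V] = 4.5 − (0.9)(1.8) = 2.88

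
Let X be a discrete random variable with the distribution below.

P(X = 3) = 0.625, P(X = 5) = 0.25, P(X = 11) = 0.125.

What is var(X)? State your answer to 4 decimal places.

E[X] = (3)(0.625) + (5)(0.25) + (11)(0.125) = 4.5
E[X²] = (3)²(0.625) + (5)²(0.25) + (11)²(0.125) = 27
var(X) = E[X²] − (E[X])² = 27 − (4.5)² = 6.75

6.7500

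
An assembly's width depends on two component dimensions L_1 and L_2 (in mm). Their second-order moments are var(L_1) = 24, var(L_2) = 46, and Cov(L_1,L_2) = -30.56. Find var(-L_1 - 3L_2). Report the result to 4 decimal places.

var(-L_1 - 3L_2) = (-1)²·var(L_1) + (-3)²·var(L_2) + 2·(-1)·(-3)·Cov(L_1,L_2)
= 1·24 + 9·46 + 6·-30.56 = 254.64

254.6400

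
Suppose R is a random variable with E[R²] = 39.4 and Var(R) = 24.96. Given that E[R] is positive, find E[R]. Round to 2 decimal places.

(E[R])² = E[R²] − Var(R) = 39.4 − 24.96 = 14.44
E[R] = √14.44 = 3.8

3.80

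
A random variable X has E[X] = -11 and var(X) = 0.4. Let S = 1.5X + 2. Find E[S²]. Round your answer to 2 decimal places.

E[1.5X + 2] = 1.5·-11 + 2 = -14.5
var(1.5X + 2) = (1.5)²·0.4 = 0.9
E[S²] = var(S) + (E[S])² = 0.9 + (-14.5)² = 211.15

211.15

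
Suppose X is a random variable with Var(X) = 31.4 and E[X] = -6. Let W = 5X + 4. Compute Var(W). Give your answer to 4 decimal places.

785.0000

Var(5X + 4) = (5)²·Var(X) = 25·31.4 = 785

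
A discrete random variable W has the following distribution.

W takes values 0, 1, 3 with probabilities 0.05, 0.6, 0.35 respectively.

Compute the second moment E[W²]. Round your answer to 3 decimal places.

3.750

E[W²] = (0)²(0.05) + (1)²(0.6) + (3)²(0.35) = 3.75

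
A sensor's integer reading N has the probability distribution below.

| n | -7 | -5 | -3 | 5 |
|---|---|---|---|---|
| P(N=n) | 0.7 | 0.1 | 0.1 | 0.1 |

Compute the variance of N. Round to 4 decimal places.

E[N] = (-7)(0.7) + (-5)(0.1) + (-3)(0.1) + (5)(0.1) = -5.2
E[N²] = (-7)²(0.7) + (-5)²(0.1) + (-3)²(0.1) + (5)²(0.1) = 40.2
Var(N) = E[N²] − (E[N])² = 40.2 − (-5.2)² = 13.16

13.1600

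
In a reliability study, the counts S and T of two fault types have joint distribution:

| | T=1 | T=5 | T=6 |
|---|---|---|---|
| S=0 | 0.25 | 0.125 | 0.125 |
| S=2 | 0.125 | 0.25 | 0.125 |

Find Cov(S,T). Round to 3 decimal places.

0.500

E[S] = 1,  E[T] = 3.75
E[ST] = 4.25
Cov(S,T) = E[ST] − E[S]E[T] = 4.25 − (1)(3.75) = 0.5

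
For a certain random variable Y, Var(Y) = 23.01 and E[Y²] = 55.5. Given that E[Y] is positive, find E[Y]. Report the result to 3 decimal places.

5.700

(E[Y])² = E[Y²] − Var(Y) = 55.5 − 23.01 = 32.49
E[Y] = √32.49 = 5.7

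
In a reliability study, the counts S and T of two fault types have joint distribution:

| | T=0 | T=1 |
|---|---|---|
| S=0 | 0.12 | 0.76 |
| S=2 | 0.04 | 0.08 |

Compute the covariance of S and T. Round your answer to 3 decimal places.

E[S] = 0.24,  E[T] = 0.84
E[ST] = 0.16
cov(S,T) = E[ST] − E[S]E[T] = 0.16 − (0.24)(0.84) = -0.0416

-0.042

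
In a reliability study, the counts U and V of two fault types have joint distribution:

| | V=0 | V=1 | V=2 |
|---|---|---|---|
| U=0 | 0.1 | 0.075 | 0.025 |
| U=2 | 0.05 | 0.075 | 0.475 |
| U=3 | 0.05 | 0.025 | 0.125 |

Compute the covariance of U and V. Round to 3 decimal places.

0.310

E[U] = 1.8,  E[V] = 1.425
E[UV] = 2.875
Cov(U,V) = E[UV] − E[U]E[V] = 2.875 − (1.8)(1.425) = 0.31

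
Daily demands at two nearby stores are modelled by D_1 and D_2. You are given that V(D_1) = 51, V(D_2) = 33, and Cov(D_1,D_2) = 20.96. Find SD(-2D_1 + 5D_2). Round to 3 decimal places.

V(-2D_1 + 5D_2) = (-2)²·V(D_1) + (5)²·V(D_2) + 2·(-2)·(5)·Cov(D_1,D_2)
= 4·51 + 25·33 + -20·20.96 = 609.8
SD(-2D_1 + 5D_2) = √609.8 ≈ 24.694

24.694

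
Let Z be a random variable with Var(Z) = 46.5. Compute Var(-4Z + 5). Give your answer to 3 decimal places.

744.000

Var(-4Z + 5) = (-4)²·Var(Z) = 16·46.5 = 744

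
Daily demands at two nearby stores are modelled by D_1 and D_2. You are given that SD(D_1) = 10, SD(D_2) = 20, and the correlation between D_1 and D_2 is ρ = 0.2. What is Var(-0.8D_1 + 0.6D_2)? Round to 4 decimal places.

169.6000

Var(D_1) = (10)² = 100;  Var(D_2) = (20)² = 400
Cov(D_1,D_2) = ρ·SD(D_1)·SD(D_2) = 0.2·10·20 = 40
Var(-0.8D_1 + 0.6D_2) = (-0.8)²·Var(D_1) + (0.6)²·Var(D_2) + 2·(-0.8)·(0.6)·Cov(D_1,D_2)
= 0.64·100 + 0.36·400 + -0.96·40 = 169.6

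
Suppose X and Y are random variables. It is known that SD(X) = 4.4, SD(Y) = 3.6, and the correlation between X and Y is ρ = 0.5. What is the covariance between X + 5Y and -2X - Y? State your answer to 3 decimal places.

-190.640

Var(X) = (4.4)² = 19.36;  Var(Y) = (3.6)² = 12.96
cov(X,Y) = ρ·SD(X)·SD(Y) = 0.5·4.4·3.6 = 7.92
cov(X + 5Y, -2X - Y) = (1)(-2)Var(X) + (5)(-1)Var(Y) + [(1)(-1) + (5)(-2)]cov(X,Y)
= -2·19.36 + -5·12.96 + -11·7.92 = -190.64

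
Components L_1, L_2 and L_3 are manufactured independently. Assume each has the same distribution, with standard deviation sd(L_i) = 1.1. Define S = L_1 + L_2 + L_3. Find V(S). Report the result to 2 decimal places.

V(L_i) = (1.1)² = 1.21
By independence, V(S) = (1)²V(L_1) + (1)²V(L_2) + (1)²V(L_3)
= (1)²·1.21 + (1)²·1.21 + (1)²·1.21 = 3.63

3.63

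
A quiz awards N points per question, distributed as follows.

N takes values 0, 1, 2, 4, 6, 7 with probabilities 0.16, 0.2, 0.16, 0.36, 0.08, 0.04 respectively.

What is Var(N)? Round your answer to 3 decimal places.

E[N] = (0)(0.16) + (1)(0.2) + (2)(0.16) + (4)(0.36) + (6)(0.08) + (7)(0.04) = 2.72
E[N²] = (0)²(0.16) + (1)²(0.2) + (2)²(0.16) + (4)²(0.36) + (6)²(0.08) + (7)²(0.04) = 11.44
Var(N) = E[N²] − (E[N])² = 11.44 − (2.72)² = 4.0416

4.042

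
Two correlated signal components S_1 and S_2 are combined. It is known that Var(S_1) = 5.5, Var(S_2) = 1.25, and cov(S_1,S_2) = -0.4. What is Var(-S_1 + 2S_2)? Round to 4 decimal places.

Var(-S_1 + 2S_2) = (-1)²·Var(S_1) + (2)²·Var(S_2) + 2·(-1)·(2)·cov(S_1,S_2)
= 1·5.5 + 4·1.25 + -4·-0.4 = 12.1

12.1000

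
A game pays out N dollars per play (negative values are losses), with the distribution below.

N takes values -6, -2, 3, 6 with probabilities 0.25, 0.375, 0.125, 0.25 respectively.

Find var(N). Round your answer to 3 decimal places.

E[N] = (-6)(0.25) + (-2)(0.375) + (3)(0.125) + (6)(0.25) = -0.375
E[N²] = (-6)²(0.25) + (-2)²(0.375) + (3)²(0.125) + (6)²(0.25) = 20.625
var(N) = E[N²] − (E[N])² = 20.625 − (-0.375)² = 20.484375

20.484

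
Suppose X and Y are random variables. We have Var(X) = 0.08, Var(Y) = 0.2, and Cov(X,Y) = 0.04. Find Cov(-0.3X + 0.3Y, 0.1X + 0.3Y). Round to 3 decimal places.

Cov(-0.3X + 0.3Y, 0.1X + 0.3Y) = (-0.3)(0.1)Var(X) + (0.3)(0.3)Var(Y) + [(-0.3)(0.3) + (0.3)(0.1)]Cov(X,Y)
= -0.03·0.08 + 0.09·0.2 + -0.06·0.04 = 0.0132

0.013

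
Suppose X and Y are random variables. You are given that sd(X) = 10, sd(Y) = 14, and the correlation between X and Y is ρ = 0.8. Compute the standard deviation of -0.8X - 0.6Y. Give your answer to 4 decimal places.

Var(X) = (10)² = 100;  Var(Y) = (14)² = 196
cov(X,Y) = ρ·sd(X)·sd(Y) = 0.8·10·14 = 112
Var(-0.8X - 0.6Y) = (-0.8)²·Var(X) + (-0.6)²·Var(Y) + 2·(-0.8)·(-0.6)·cov(X,Y)
= 0.64·100 + 0.36·196 + 0.96·112 = 242.08
sd(-0.8X - 0.6Y) = √242.08 ≈ 15.5589

15.5589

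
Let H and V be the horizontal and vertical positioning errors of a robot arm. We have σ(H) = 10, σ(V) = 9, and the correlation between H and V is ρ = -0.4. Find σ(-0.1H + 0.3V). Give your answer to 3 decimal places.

3.233

Var(H) = (10)² = 100;  Var(V) = (9)² = 81
cov(H,V) = ρ·σ(H)·σ(V) = -0.4·10·9 = -36
Var(-0.1H + 0.3V) = (-0.1)²·Var(H) + (0.3)²·Var(V) + 2·(-0.1)·(0.3)·cov(H,V)
= 0.01·100 + 0.09·81 + -0.06·-36 = 10.45
σ(-0.1H + 0.3V) = √10.45 ≈ 3.233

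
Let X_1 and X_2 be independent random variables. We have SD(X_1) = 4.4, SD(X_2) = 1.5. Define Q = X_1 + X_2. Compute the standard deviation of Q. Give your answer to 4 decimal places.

4.6487

Var(X_1) = 19.36, Var(X_2) = 2.25
By independence, Var(Q) = (1)²Var(X_1) + (1)²Var(X_2)
= (1)²·19.36 + (1)²·2.25 = 21.61
SD(Q) = √21.61 ≈ 4.6487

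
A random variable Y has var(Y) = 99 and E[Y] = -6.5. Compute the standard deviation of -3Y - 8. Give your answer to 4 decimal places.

var(-3Y - 8) = (-3)²·99 = 891
SD(-3Y - 8) = √891 ≈ 29.8496

29.8496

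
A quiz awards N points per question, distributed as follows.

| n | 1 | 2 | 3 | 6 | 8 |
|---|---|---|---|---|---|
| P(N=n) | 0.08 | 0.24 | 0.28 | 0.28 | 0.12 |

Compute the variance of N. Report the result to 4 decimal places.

4.9984

E[N] = (1)(0.08) + (2)(0.24) + (3)(0.28) + (6)(0.28) + (8)(0.12) = 4.04
E[N²] = (1)²(0.08) + (2)²(0.24) + (3)²(0.28) + (6)²(0.28) + (8)²(0.12) = 21.32
var(N) = E[N²] − (E[N])² = 21.32 − (4.04)² = 4.9984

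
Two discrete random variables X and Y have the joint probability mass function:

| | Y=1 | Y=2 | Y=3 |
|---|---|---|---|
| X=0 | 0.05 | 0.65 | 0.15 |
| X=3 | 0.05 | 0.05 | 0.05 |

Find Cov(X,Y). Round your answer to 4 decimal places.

E[X] = 0.45,  E[Y] = 2.1
E[XY] = 0.9
Cov(X,Y) = E[XY] − E[X]E[Y] = 0.9 − (0.45)(2.1) = -0.045

-0.0450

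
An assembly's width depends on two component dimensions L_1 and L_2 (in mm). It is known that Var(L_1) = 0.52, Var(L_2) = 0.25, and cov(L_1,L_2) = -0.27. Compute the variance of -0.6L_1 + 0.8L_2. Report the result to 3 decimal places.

0.606

Var(-0.6L_1 + 0.8L_2) = (-0.6)²·Var(L_1) + (0.8)²·Var(L_2) + 2·(-0.6)·(0.8)·cov(L_1,L_2)
= 0.36·0.52 + 0.64·0.25 + -0.96·-0.27 = 0.6064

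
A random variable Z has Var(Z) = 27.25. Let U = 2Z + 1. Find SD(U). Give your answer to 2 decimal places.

Var(2Z + 1) = (2)²·27.25 = 109
SD(U) = √109 ≈ 10.44

10.44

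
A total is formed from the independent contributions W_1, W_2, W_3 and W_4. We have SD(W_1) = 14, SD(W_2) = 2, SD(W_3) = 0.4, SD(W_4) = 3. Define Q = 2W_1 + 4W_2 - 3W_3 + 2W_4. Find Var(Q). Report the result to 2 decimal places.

Var(W_1) = 196, Var(W_2) = 4, Var(W_3) = 0.16, Var(W_4) = 9
By independence, Var(Q) = (2)²Var(W_1) + (4)²Var(W_2) + (-3)²Var(W_3) + (2)²Var(W_4)
= (2)²·196 + (4)²·4 + (-3)²·0.16 + (2)²·9 = 885.44

885.44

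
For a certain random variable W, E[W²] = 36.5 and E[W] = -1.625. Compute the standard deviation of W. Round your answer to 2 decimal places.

5.82

Var(W) = 36.5 − (-1.625)² = 33.859375
σ(W) = √33.859375 ≈ 5.82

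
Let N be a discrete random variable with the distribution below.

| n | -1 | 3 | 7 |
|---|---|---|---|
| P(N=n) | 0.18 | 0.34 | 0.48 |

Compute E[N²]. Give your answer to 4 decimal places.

E[N²] = (-1)²(0.18) + (3)²(0.34) + (7)²(0.48) = 26.76

26.7600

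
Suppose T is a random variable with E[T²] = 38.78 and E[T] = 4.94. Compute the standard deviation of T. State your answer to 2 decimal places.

3.79

Var(T) = 38.78 − (4.94)² = 14.3764
sd(T) = √14.3764 ≈ 3.79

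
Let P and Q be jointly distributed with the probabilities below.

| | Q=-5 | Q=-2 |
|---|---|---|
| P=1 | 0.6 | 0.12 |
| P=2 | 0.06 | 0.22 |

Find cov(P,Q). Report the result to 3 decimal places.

0.374

E[P] = 1.28,  E[Q] = -3.98
E[PQ] = -4.72
cov(P,Q) = E[PQ] − E[P]E[Q] = -4.72 − (1.28)(-3.98) = 0.3744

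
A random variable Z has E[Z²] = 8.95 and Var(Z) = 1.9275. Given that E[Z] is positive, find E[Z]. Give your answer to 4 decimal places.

2.6500

(E[Z])² = E[Z²] − Var(Z) = 8.95 − 1.9275 = 7.0225
E[Z] = √7.0225 = 2.65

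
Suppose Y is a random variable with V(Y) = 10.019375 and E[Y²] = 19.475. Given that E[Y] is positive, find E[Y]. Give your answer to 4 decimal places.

3.0750

(E[Y])² = E[Y²] − V(Y) = 19.475 − 10.019375 = 9.455625
E[Y] = √9.455625 = 3.075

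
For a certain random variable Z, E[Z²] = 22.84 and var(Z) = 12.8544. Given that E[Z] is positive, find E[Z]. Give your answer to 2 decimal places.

3.16

(E[Z])² = E[Z²] − var(Z) = 22.84 − 12.8544 = 9.9856
E[Z] = √9.9856 = 3.16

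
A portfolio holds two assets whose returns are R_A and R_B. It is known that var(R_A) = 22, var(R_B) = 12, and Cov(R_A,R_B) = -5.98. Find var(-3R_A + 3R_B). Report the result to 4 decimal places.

413.6400

var(-3R_A + 3R_B) = (-3)²·var(R_A) + (3)²·var(R_B) + 2·(-3)·(3)·Cov(R_A,R_B)
= 9·22 + 9·12 + -18·-5.98 = 413.64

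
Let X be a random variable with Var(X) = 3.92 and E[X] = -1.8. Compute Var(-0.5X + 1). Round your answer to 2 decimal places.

0.98

Var(-0.5X + 1) = (-0.5)²·Var(X) = 0.25·3.92 = 0.98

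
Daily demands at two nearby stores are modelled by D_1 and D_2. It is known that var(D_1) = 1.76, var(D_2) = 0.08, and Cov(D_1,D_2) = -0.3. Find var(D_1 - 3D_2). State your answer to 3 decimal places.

var(D_1 - 3D_2) = (1)²·var(D_1) + (-3)²·var(D_2) + 2·(1)·(-3)·Cov(D_1,D_2)
= 1·1.76 + 9·0.08 + -6·-0.3 = 4.28

4.280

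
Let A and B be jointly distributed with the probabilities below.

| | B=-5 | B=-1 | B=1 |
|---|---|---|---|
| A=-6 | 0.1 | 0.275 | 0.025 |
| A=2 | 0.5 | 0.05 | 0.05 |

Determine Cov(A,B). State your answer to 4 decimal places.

-4.4000

E[A] = -1.2,  E[B] = -3.25
E[AB] = -0.5
Cov(A,B) = E[AB] − E[A]E[B] = -0.5 − (-1.2)(-3.25) = -4.4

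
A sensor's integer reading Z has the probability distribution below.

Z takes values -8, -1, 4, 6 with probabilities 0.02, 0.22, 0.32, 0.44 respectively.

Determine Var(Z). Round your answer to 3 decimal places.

E[Z] = (-8)(0.02) + (-1)(0.22) + (4)(0.32) + (6)(0.44) = 3.54
E[Z²] = (-8)²(0.02) + (-1)²(0.22) + (4)²(0.32) + (6)²(0.44) = 22.46
Var(Z) = E[Z²] − (E[Z])² = 22.46 − (3.54)² = 9.9284

9.928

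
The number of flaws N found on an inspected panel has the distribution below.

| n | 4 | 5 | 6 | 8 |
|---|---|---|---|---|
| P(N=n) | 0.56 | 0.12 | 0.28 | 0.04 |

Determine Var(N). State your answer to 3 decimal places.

E[N] = (4)(0.56) + (5)(0.12) + (6)(0.28) + (8)(0.04) = 4.84
E[N²] = (4)²(0.56) + (5)²(0.12) + (6)²(0.28) + (8)²(0.04) = 24.6
Var(N) = E[N²] − (E[N])² = 24.6 − (4.84)² = 1.1744

1.174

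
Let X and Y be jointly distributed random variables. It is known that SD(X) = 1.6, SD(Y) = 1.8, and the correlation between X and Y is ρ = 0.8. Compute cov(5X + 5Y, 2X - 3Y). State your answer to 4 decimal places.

Var(X) = (1.6)² = 2.56;  Var(Y) = (1.8)² = 3.24
cov(X,Y) = ρ·SD(X)·SD(Y) = 0.8·1.6·1.8 = 2.304
cov(5X + 5Y, 2X - 3Y) = (5)(2)Var(X) + (5)(-3)Var(Y) + [(5)(-3) + (5)(2)]cov(X,Y)
= 10·2.56 + -15·3.24 + -5·2.304 = -34.52

-34.5200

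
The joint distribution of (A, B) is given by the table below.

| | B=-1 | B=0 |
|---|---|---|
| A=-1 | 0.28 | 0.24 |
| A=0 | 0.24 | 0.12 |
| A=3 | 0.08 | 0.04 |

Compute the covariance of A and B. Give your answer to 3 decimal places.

E[A] = -0.16,  E[B] = -0.6
E[AB] = 0.04
cov(A,B) = E[AB] − E[A]E[B] = 0.04 − (-0.16)(-0.6) = -0.056

-0.056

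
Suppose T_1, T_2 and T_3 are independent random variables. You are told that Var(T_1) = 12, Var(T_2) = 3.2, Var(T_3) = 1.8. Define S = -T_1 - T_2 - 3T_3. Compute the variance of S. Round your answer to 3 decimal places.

31.400

By independence, Var(S) = (-1)²Var(T_1) + (-1)²Var(T_2) + (-3)²Var(T_3)
= (-1)²·12 + (-1)²·3.2 + (-3)²·1.8 = 31.4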